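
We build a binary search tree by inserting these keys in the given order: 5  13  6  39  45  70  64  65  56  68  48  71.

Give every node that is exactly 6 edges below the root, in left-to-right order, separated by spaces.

56 65

5: root
13: right child of 5 (depth 1)
6: left child of 13 (depth 2)
39: right child of 13 (depth 2)
45: right child of 39 (depth 3)
70: right child of 45 (depth 4)
64: left child of 70 (depth 5)
65: right child of 64 (depth 6)
56: left child of 64 (depth 6)
68: right child of 65 (depth 7)
48: left child of 56 (depth 7)
71: right child of 70 (depth 5)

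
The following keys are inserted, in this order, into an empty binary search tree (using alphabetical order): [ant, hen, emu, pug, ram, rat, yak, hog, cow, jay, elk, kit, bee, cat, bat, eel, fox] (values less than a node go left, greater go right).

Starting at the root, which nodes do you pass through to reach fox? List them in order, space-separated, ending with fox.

ant: root
hen: right child of ant (depth 1)
emu: left child of hen (depth 2)
pug: right child of hen (depth 2)
ram: right child of pug (depth 3)
rat: right child of ram (depth 4)
yak: right child of rat (depth 5)
hog: left child of pug (depth 3)
cow: left child of emu (depth 3)
jay: right child of hog (depth 4)
elk: right child of cow (depth 4)
kit: right child of jay (depth 5)
bee: left child of cow (depth 4)
cat: right child of bee (depth 5)
bat: left child of bee (depth 5)
eel: left child of elk (depth 5)
fox: right child of emu (depth 3)

ant hen emu fox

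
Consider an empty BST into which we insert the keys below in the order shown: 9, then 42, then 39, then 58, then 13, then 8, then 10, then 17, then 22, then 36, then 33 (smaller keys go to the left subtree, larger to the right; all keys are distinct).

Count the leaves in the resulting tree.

4

Insert 9: tree is empty, so 9 becomes the root.
Insert 42: 42 > 9 → go right. Place as right child of 9.
Insert 39: 39 > 9 → go right; 39 < 42 → go left. Place as left child of 42.
Insert 58: 58 > 9 → go right; 58 > 42 → go right. Place as right child of 42.
Insert 13: 13 > 9 → go right; 13 < 42 → go left; 13 < 39 → go left. Place as left child of 39.
Insert 8: 8 < 9 → go left. Place as left child of 9.
Insert 10: 10 > 9 → go right; 10 < 42 → go left; 10 < 39 → go left; 10 < 13 → go left. Place as left child of 13.
Insert 17: 17 > 9 → go right; 17 < 42 → go left; 17 < 39 → go left; 17 > 13 → go right. Place as right child of 13.
Insert 22: 22 > 9 → go right; 22 < 42 → go left; 22 < 39 → go left; 22 > 13 → go right; 22 > 17 → go right. Place as right child of 17.
Insert 36: 36 > 9 → go right; 36 < 42 → go left; 36 < 39 → go left; 36 > 13 → go right; 36 > 17 → go right; 36 > 22 → go right. Place as right child of 22.
Insert 33: 33 > 9 → go right; 33 < 42 → go left; 33 < 39 → go left; 33 > 13 → go right; 33 > 17 → go right; 33 > 22 → go right; 33 < 36 → go left. Place as left child of 36.

Leaves: 8, 10, 33, 58 — 4 in total.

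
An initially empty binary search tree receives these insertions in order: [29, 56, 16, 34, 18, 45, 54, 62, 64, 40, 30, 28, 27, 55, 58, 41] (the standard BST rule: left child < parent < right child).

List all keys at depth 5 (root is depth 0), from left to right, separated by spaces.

Insert 29: tree is empty, so 29 becomes the root.
Insert 56: 56 > 29 → go right. Place as right child of 29.
Insert 16: 16 < 29 → go left. Place as left child of 29.
Insert 34: 34 > 29 → go right; 34 < 56 → go left. Place as left child of 56.
Insert 18: 18 < 29 → go left; 18 > 16 → go right. Place as right child of 16.
Insert 45: 45 > 29 → go right; 45 < 56 → go left; 45 > 34 → go right. Place as right child of 34.
Insert 54: 54 > 29 → go right; 54 < 56 → go left; 54 > 34 → go right; 54 > 45 → go right. Place as right child of 45.
Insert 62: 62 > 29 → go right; 62 > 56 → go right. Place as right child of 56.
Insert 64: 64 > 29 → go right; 64 > 56 → go right; 64 > 62 → go right. Place as right child of 62.
Insert 40: 40 > 29 → go right; 40 < 56 → go left; 40 > 34 → go right; 40 < 45 → go left. Place as left child of 45.
Insert 30: 30 > 29 → go right; 30 < 56 → go left; 30 < 34 → go left. Place as left child of 34.
Insert 28: 28 < 29 → go left; 28 > 16 → go right; 28 > 18 → go right. Place as right child of 18.
Insert 27: 27 < 29 → go left; 27 > 16 → go right; 27 > 18 → go right; 27 < 28 → go left. Place as left child of 28.
Insert 55: 55 > 29 → go right; 55 < 56 → go left; 55 > 34 → go right; 55 > 45 → go right; 55 > 54 → go right. Place as right child of 54.
Insert 58: 58 > 29 → go right; 58 > 56 → go right; 58 < 62 → go left. Place as left child of 62.
Insert 41: 41 > 29 → go right; 41 < 56 → go left; 41 > 34 → go right; 41 < 45 → go left; 41 > 40 → go right. Place as right child of 40.

41 55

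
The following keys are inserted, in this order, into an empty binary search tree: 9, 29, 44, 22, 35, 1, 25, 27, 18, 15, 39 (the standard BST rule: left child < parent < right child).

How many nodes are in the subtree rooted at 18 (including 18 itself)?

Resulting structure (node: left, right):
  9: L=1, R=29
  29: L=22, R=44
  44: L=35, R=–
  22: L=18, R=25
  35: L=–, R=39
  1: L=–, R=–
  25: L=–, R=27
  27: L=–, R=–
  18: L=15, R=–
  15: L=–, R=–
  39: L=–, R=–

Subtree rooted at 18 contains: 18, 15 — 2 nodes.

2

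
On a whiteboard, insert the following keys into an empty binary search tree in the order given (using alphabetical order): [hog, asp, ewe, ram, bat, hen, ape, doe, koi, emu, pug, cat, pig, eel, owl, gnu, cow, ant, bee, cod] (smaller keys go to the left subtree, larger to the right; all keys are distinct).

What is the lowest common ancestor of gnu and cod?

Resulting structure (node: left, right):
  hog: L=asp, R=ram
  asp: L=ape, R=ewe
  ewe: L=bat, R=hen
  ram: L=koi, R=–
  bat: L=–, R=doe
  hen: L=gnu, R=–
  ape: L=ant, R=–
  doe: L=cat, R=emu
  koi: L=–, R=pug
  emu: L=eel, R=–
  pug: L=pig, R=–
  cat: L=bee, R=cow
  pig: L=owl, R=–
  eel: L=–, R=–
  owl: L=–, R=–
  gnu: L=–, R=–
  cow: L=cod, R=–
  ant: L=–, R=–
  bee: L=–, R=–
  cod: L=–, R=–

Path to gnu: hog → asp → ewe → hen → gnu
Path to cod: hog → asp → ewe → bat → doe → cat → cow → cod
The paths share a prefix ending at ewe, then split left and right.

ewe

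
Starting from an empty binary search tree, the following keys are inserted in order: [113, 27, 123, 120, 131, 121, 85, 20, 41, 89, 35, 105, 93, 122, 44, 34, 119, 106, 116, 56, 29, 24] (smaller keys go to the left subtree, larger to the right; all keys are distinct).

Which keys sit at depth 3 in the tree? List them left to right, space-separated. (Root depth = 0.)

24 41 89 119 121

Insert 113: tree is empty, so 113 becomes the root.
Insert 27: 27 < 113 → go left. Place as left child of 113.
Insert 123: 123 > 113 → go right. Place as right child of 113.
Insert 120: 120 > 113 → go right; 120 < 123 → go left. Place as left child of 123.
Insert 131: 131 > 113 → go right; 131 > 123 → go right. Place as right child of 123.
Insert 121: 121 > 113 → go right; 121 < 123 → go left; 121 > 120 → go right. Place as right child of 120.
Insert 85: 85 < 113 → go left; 85 > 27 → go right. Place as right child of 27.
Insert 20: 20 < 113 → go left; 20 < 27 → go left. Place as left child of 27.
Insert 41: 41 < 113 → go left; 41 > 27 → go right; 41 < 85 → go left. Place as left child of 85.
Insert 89: 89 < 113 → go left; 89 > 27 → go right; 89 > 85 → go right. Place as right child of 85.
Insert 35: 35 < 113 → go left; 35 > 27 → go right; 35 < 85 → go left; 35 < 41 → go left. Place as left child of 41.
Insert 105: 105 < 113 → go left; 105 > 27 → go right; 105 > 85 → go right; 105 > 89 → go right. Place as right child of 89.
Insert 93: 93 < 113 → go left; 93 > 27 → go right; 93 > 85 → go right; 93 > 89 → go right; 93 < 105 → go left. Place as left child of 105.
Insert 122: 122 > 113 → go right; 122 < 123 → go left; 122 > 120 → go right; 122 > 121 → go right. Place as right child of 121.
Insert 44: 44 < 113 → go left; 44 > 27 → go right; 44 < 85 → go left; 44 > 41 → go right. Place as right child of 41.
Insert 34: 34 < 113 → go left; 34 > 27 → go right; 34 < 85 → go left; 34 < 41 → go left; 34 < 35 → go left. Place as left child of 35.
Insert 119: 119 > 113 → go right; 119 < 123 → go left; 119 < 120 → go left. Place as left child of 120.
Insert 106: 106 < 113 → go left; 106 > 27 → go right; 106 > 85 → go right; 106 > 89 → go right; 106 > 105 → go right. Place as right child of 105.
Insert 116: 116 > 113 → go right; 116 < 123 → go left; 116 < 120 → go left; 116 < 119 → go left. Place as left child of 119.
Insert 56: 56 < 113 → go left; 56 > 27 → go right; 56 < 85 → go left; 56 > 41 → go right; 56 > 44 → go right. Place as right child of 44.
Insert 29: 29 < 113 → go left; 29 > 27 → go right; 29 < 85 → go left; 29 < 41 → go left; 29 < 35 → go left; 29 < 34 → go left. Place as left child of 34.
Insert 24: 24 < 113 → go left; 24 < 27 → go left; 24 > 20 → go right. Place as right child of 20.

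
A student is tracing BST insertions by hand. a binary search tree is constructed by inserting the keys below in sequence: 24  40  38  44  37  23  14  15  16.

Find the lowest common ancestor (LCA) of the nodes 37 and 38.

24: root
40: right child of 24 (depth 1)
38: left child of 40 (depth 2)
44: right child of 40 (depth 2)
37: left child of 38 (depth 3)
23: left child of 24 (depth 1)
14: left child of 23 (depth 2)
15: right child of 14 (depth 3)
16: right child of 15 (depth 4)

Path to 37: 24 → 40 → 38 → 37
Path to 38: 24 → 40 → 38
38 lies on both paths and is an ancestor of the other node.

38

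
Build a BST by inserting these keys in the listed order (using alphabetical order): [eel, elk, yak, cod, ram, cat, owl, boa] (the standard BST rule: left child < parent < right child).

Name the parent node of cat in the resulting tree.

eel: root
elk: right child of eel (depth 1)
yak: right child of elk (depth 2)
cod: left child of eel (depth 1)
ram: left child of yak (depth 3)
cat: left child of cod (depth 2)
owl: left child of ram (depth 4)
boa: left child of cat (depth 3)

cod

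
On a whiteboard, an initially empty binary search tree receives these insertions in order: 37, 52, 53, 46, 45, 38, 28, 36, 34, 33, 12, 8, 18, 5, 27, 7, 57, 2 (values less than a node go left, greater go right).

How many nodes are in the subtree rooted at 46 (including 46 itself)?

3

Insert 37: tree is empty, so 37 becomes the root.
Insert 52: 52 > 37 → go right. Place as right child of 37.
Insert 53: 53 > 37 → go right; 53 > 52 → go right. Place as right child of 52.
Insert 46: 46 > 37 → go right; 46 < 52 → go left. Place as left child of 52.
Insert 45: 45 > 37 → go right; 45 < 52 → go left; 45 < 46 → go left. Place as left child of 46.
Insert 38: 38 > 37 → go right; 38 < 52 → go left; 38 < 46 → go left; 38 < 45 → go left. Place as left child of 45.
Insert 28: 28 < 37 → go left. Place as left child of 37.
Insert 36: 36 < 37 → go left; 36 > 28 → go right. Place as right child of 28.
Insert 34: 34 < 37 → go left; 34 > 28 → go right; 34 < 36 → go left. Place as left child of 36.
Insert 33: 33 < 37 → go left; 33 > 28 → go right; 33 < 36 → go left; 33 < 34 → go left. Place as left child of 34.
Insert 12: 12 < 37 → go left; 12 < 28 → go left. Place as left child of 28.
Insert 8: 8 < 37 → go left; 8 < 28 → go left; 8 < 12 → go left. Place as left child of 12.
Insert 18: 18 < 37 → go left; 18 < 28 → go left; 18 > 12 → go right. Place as right child of 12.
Insert 5: 5 < 37 → go left; 5 < 28 → go left; 5 < 12 → go left; 5 < 8 → go left. Place as left child of 8.
Insert 27: 27 < 37 → go left; 27 < 28 → go left; 27 > 12 → go right; 27 > 18 → go right. Place as right child of 18.
Insert 7: 7 < 37 → go left; 7 < 28 → go left; 7 < 12 → go left; 7 < 8 → go left; 7 > 5 → go right. Place as right child of 5.
Insert 57: 57 > 37 → go right; 57 > 52 → go right; 57 > 53 → go right. Place as right child of 53.
Insert 2: 2 < 37 → go left; 2 < 28 → go left; 2 < 12 → go left; 2 < 8 → go left; 2 < 5 → go left. Place as left child of 5.

Subtree rooted at 46 contains: 46, 45, 38 — 3 nodes.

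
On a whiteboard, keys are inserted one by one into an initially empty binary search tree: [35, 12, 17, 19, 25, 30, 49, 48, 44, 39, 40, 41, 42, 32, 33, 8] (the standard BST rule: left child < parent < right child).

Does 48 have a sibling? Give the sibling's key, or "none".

35: root
12: left child of 35 (depth 1)
17: right child of 12 (depth 2)
19: right child of 17 (depth 3)
25: right child of 19 (depth 4)
30: right child of 25 (depth 5)
49: right child of 35 (depth 1)
48: left child of 49 (depth 2)
44: left child of 48 (depth 3)
39: left child of 44 (depth 4)
40: right child of 39 (depth 5)
41: right child of 40 (depth 6)
42: right child of 41 (depth 7)
32: right child of 30 (depth 6)
33: right child of 32 (depth 7)
8: left child of 12 (depth 2)

48's parent is 49, which has only one child.

none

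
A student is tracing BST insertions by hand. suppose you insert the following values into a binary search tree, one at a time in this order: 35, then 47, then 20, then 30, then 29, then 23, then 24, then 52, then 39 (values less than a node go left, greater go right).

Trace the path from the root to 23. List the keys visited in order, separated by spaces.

35 20 30 29 23

35: root
47: right child of 35 (depth 1)
20: left child of 35 (depth 1)
30: right child of 20 (depth 2)
29: left child of 30 (depth 3)
23: left child of 29 (depth 4)
24: right child of 23 (depth 5)
52: right child of 47 (depth 2)
39: left child of 47 (depth 2)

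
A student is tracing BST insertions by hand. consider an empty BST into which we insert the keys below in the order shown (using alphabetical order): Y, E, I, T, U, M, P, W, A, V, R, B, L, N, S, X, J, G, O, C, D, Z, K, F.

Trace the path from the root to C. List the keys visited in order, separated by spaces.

Y: root
E: left child of Y (depth 1)
I: right child of E (depth 2)
T: right child of I (depth 3)
U: right child of T (depth 4)
M: left child of T (depth 4)
P: right child of M (depth 5)
W: right child of U (depth 5)
A: left child of E (depth 2)
V: left child of W (depth 6)
R: right child of P (depth 6)
B: right child of A (depth 3)
L: left child of M (depth 5)
N: left child of P (depth 6)
S: right child of R (depth 7)
X: right child of W (depth 6)
J: left child of L (depth 6)
G: left child of I (depth 3)
O: right child of N (depth 7)
C: right child of B (depth 4)
D: right child of C (depth 5)
Z: right child of Y (depth 1)
K: right child of J (depth 7)
F: left child of G (depth 4)

Y E A B C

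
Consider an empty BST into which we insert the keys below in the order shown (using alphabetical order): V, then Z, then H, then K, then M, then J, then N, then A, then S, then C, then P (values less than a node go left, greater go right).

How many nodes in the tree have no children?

V: root
Z: right child of V (depth 1)
H: left child of V (depth 1)
K: right child of H (depth 2)
M: right child of K (depth 3)
J: left child of K (depth 3)
N: right child of M (depth 4)
A: left child of H (depth 2)
S: right child of N (depth 5)
C: right child of A (depth 3)
P: left child of S (depth 6)

Leaves: C, J, P, Z — 4 in total.

4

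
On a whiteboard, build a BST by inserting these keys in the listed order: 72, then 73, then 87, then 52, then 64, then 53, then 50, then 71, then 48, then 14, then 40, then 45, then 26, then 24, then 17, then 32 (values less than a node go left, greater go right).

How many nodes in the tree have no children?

6

Resulting structure (node: left, right):
  72: L=52, R=73
  73: L=–, R=87
  87: L=–, R=–
  52: L=50, R=64
  64: L=53, R=71
  53: L=–, R=–
  50: L=48, R=–
  71: L=–, R=–
  48: L=14, R=–
  14: L=–, R=40
  40: L=26, R=45
  45: L=–, R=–
  26: L=24, R=32
  24: L=17, R=–
  17: L=–, R=–
  32: L=–, R=–

Leaves: 17, 32, 45, 53, 71, 87 — 6 in total.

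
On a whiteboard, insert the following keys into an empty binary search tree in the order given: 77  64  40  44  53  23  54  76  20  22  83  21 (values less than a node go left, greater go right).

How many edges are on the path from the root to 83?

1

77: root
64: left child of 77 (depth 1)
40: left child of 64 (depth 2)
44: right child of 40 (depth 3)
53: right child of 44 (depth 4)
23: left child of 40 (depth 3)
54: right child of 53 (depth 5)
76: right child of 64 (depth 2)
20: left child of 23 (depth 4)
22: right child of 20 (depth 5)
83: right child of 77 (depth 1)
21: left child of 22 (depth 6)

Path to 83: 77 → 83, which is 1 edge.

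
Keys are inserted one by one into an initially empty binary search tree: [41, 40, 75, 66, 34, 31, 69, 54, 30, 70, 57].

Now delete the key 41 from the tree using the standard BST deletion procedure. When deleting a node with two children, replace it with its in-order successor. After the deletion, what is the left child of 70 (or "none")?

Insert 41: tree is empty, so 41 becomes the root.
Insert 40: 40 < 41 → go left. Place as left child of 41.
Insert 75: 75 > 41 → go right. Place as right child of 41.
Insert 66: 66 > 41 → go right; 66 < 75 → go left. Place as left child of 75.
Insert 34: 34 < 41 → go left; 34 < 40 → go left. Place as left child of 40.
Insert 31: 31 < 41 → go left; 31 < 40 → go left; 31 < 34 → go left. Place as left child of 34.
Insert 69: 69 > 41 → go right; 69 < 75 → go left; 69 > 66 → go right. Place as right child of 66.
Insert 54: 54 > 41 → go right; 54 < 75 → go left; 54 < 66 → go left. Place as left child of 66.
Insert 30: 30 < 41 → go left; 30 < 40 → go left; 30 < 34 → go left; 30 < 31 → go left. Place as left child of 31.
Insert 70: 70 > 41 → go right; 70 < 75 → go left; 70 > 66 → go right; 70 > 69 → go right. Place as right child of 69.
Insert 57: 57 > 41 → go right; 57 < 75 → go left; 57 < 66 → go left; 57 > 54 → go right. Place as right child of 54.

Delete 41 (two children — replace with in-order successor).
After deletion, 70's left child: none.

none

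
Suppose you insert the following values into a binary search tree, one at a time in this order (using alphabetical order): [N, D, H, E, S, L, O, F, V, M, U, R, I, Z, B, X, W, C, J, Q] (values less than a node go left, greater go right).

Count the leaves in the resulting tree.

7

Insert N: tree is empty, so N becomes the root.
Insert D: D < N → go left. Place as left child of N.
Insert H: H < N → go left; H > D → go right. Place as right child of D.
Insert E: E < N → go left; E > D → go right; E < H → go left. Place as left child of H.
Insert S: S > N → go right. Place as right child of N.
Insert L: L < N → go left; L > D → go right; L > H → go right. Place as right child of H.
Insert O: O > N → go right; O < S → go left. Place as left child of S.
Insert F: F < N → go left; F > D → go right; F < H → go left; F > E → go right. Place as right child of E.
Insert V: V > N → go right; V > S → go right. Place as right child of S.
Insert M: M < N → go left; M > D → go right; M > H → go right; M > L → go right. Place as right child of L.
Insert U: U > N → go right; U > S → go right; U < V → go left. Place as left child of V.
Insert R: R > N → go right; R < S → go left; R > O → go right. Place as right child of O.
Insert I: I < N → go left; I > D → go right; I > H → go right; I < L → go left. Place as left child of L.
Insert Z: Z > N → go right; Z > S → go right; Z > V → go right. Place as right child of V.
Insert B: B < N → go left; B < D → go left. Place as left child of D.
Insert X: X > N → go right; X > S → go right; X > V → go right; X < Z → go left. Place as left child of Z.
Insert W: W > N → go right; W > S → go right; W > V → go right; W < Z → go left; W < X → go left. Place as left child of X.
Insert C: C < N → go left; C < D → go left; C > B → go right. Place as right child of B.
Insert J: J < N → go left; J > D → go right; J > H → go right; J < L → go left; J > I → go right. Place as right child of I.
Insert Q: Q > N → go right; Q < S → go left; Q > O → go right; Q < R → go left. Place as left child of R.

Leaves: C, F, J, M, Q, U, W — 7 in total.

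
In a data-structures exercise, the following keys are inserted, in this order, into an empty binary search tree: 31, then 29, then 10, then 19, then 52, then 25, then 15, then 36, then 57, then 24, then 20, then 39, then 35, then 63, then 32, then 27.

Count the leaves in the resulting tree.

6

Resulting structure (node: left, right):
  31: L=29, R=52
  29: L=10, R=–
  10: L=–, R=19
  19: L=15, R=25
  52: L=36, R=57
  25: L=24, R=27
  15: L=–, R=–
  36: L=35, R=39
  57: L=–, R=63
  24: L=20, R=–
  20: L=–, R=–
  39: L=–, R=–
  35: L=32, R=–
  63: L=–, R=–
  32: L=–, R=–
  27: L=–, R=–

Leaves: 15, 20, 27, 32, 39, 63 — 6 in total.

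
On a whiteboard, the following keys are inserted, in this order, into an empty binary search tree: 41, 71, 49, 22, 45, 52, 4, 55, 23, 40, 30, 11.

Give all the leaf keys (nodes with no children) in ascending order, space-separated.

11 30 45 55

41: root
71: right child of 41 (depth 1)
49: left child of 71 (depth 2)
22: left child of 41 (depth 1)
45: left child of 49 (depth 3)
52: right child of 49 (depth 3)
4: left child of 22 (depth 2)
55: right child of 52 (depth 4)
23: right child of 22 (depth 2)
40: right child of 23 (depth 3)
30: left child of 40 (depth 4)
11: right child of 4 (depth 3)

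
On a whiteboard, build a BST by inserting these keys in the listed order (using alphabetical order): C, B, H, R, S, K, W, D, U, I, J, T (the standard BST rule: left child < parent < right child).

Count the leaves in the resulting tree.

C: root
B: left child of C (depth 1)
H: right child of C (depth 1)
R: right child of H (depth 2)
S: right child of R (depth 3)
K: left child of R (depth 3)
W: right child of S (depth 4)
D: left child of H (depth 2)
U: left child of W (depth 5)
I: left child of K (depth 4)
J: right child of I (depth 5)
T: left child of U (depth 6)

Leaves: B, D, J, T — 4 in total.

4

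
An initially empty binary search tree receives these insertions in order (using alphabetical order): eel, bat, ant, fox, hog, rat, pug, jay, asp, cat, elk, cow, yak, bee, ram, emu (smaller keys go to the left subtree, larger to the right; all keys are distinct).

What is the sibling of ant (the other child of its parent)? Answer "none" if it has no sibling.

cat

Insert eel: tree is empty, so eel becomes the root.
Insert bat: bat < eel → go left. Place as left child of eel.
Insert ant: ant < eel → go left; ant < bat → go left. Place as left child of bat.
Insert fox: fox > eel → go right. Place as right child of eel.
Insert hog: hog > eel → go right; hog > fox → go right. Place as right child of fox.
Insert rat: rat > eel → go right; rat > fox → go right; rat > hog → go right. Place as right child of hog.
Insert pug: pug > eel → go right; pug > fox → go right; pug > hog → go right; pug < rat → go left. Place as left child of rat.
Insert jay: jay > eel → go right; jay > fox → go right; jay > hog → go right; jay < rat → go left; jay < pug → go left. Place as left child of pug.
Insert asp: asp < eel → go left; asp < bat → go left; asp > ant → go right. Place as right child of ant.
Insert cat: cat < eel → go left; cat > bat → go right. Place as right child of bat.
Insert elk: elk > eel → go right; elk < fox → go left. Place as left child of fox.
Insert cow: cow < eel → go left; cow > bat → go right; cow > cat → go right. Place as right child of cat.
Insert yak: yak > eel → go right; yak > fox → go right; yak > hog → go right; yak > rat → go right. Place as right child of rat.
Insert bee: bee < eel → go left; bee > bat → go right; bee < cat → go left. Place as left child of cat.
Insert ram: ram > eel → go right; ram > fox → go right; ram > hog → go right; ram < rat → go left; ram > pug → go right. Place as right child of pug.
Insert emu: emu > eel → go right; emu < fox → go left; emu > elk → go right. Place as right child of elk.

ant's parent is bat; the other child of bat is cat.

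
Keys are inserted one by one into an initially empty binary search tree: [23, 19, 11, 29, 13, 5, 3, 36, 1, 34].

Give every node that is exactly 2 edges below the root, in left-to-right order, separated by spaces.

11 36

23: root
19: left child of 23 (depth 1)
11: left child of 19 (depth 2)
29: right child of 23 (depth 1)
13: right child of 11 (depth 3)
5: left child of 11 (depth 3)
3: left child of 5 (depth 4)
36: right child of 29 (depth 2)
1: left child of 3 (depth 5)
34: left child of 36 (depth 3)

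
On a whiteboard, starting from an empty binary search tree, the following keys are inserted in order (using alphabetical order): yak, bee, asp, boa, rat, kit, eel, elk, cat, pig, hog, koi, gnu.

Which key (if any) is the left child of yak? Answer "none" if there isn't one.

Resulting structure (node: left, right):
  yak: L=bee, R=–
  bee: L=asp, R=boa
  asp: L=–, R=–
  boa: L=–, R=rat
  rat: L=kit, R=–
  kit: L=eel, R=pig
  eel: L=cat, R=elk
  elk: L=–, R=hog
  cat: L=–, R=–
  pig: L=koi, R=–
  hog: L=gnu, R=–
  koi: L=–, R=–
  gnu: L=–, R=–

bee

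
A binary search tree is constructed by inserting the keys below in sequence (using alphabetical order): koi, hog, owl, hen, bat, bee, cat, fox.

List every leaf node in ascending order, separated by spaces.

Insert koi: tree is empty, so koi becomes the root.
Insert hog: hog < koi → go left. Place as left child of koi.
Insert owl: owl > koi → go right. Place as right child of koi.
Insert hen: hen < koi → go left; hen < hog → go left. Place as left child of hog.
Insert bat: bat < koi → go left; bat < hog → go left; bat < hen → go left. Place as left child of hen.
Insert bee: bee < koi → go left; bee < hog → go left; bee < hen → go left; bee > bat → go right. Place as right child of bat.
Insert cat: cat < koi → go left; cat < hog → go left; cat < hen → go left; cat > bat → go right; cat > bee → go right. Place as right child of bee.
Insert fox: fox < koi → go left; fox < hog → go left; fox < hen → go left; fox > bat → go right; fox > bee → go right; fox > cat → go right. Place as right child of cat.

fox owl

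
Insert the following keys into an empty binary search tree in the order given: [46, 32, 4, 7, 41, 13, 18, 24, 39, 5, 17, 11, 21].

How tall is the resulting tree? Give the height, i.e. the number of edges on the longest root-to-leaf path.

7

46: root
32: left child of 46 (depth 1)
4: left child of 32 (depth 2)
7: right child of 4 (depth 3)
41: right child of 32 (depth 2)
13: right child of 7 (depth 4)
18: right child of 13 (depth 5)
24: right child of 18 (depth 6)
39: left child of 41 (depth 3)
5: left child of 7 (depth 4)
17: left child of 18 (depth 6)
11: left child of 13 (depth 5)
21: left child of 24 (depth 7)

The deepest node is 21 at depth 7.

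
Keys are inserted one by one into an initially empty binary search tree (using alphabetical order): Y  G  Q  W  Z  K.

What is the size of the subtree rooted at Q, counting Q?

Insert Y: tree is empty, so Y becomes the root.
Insert G: G < Y → go left. Place as left child of Y.
Insert Q: Q < Y → go left; Q > G → go right. Place as right child of G.
Insert W: W < Y → go left; W > G → go right; W > Q → go right. Place as right child of Q.
Insert Z: Z > Y → go right. Place as right child of Y.
Insert K: K < Y → go left; K > G → go right; K < Q → go left. Place as left child of Q.

Subtree rooted at Q contains: Q, K, W — 3 nodes.

3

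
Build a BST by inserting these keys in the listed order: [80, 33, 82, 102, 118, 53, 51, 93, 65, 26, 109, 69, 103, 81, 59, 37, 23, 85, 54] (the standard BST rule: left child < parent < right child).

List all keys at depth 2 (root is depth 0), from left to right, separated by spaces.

Insert 80: tree is empty, so 80 becomes the root.
Insert 33: 33 < 80 → go left. Place as left child of 80.
Insert 82: 82 > 80 → go right. Place as right child of 80.
Insert 102: 102 > 80 → go right; 102 > 82 → go right. Place as right child of 82.
Insert 118: 118 > 80 → go right; 118 > 82 → go right; 118 > 102 → go right. Place as right child of 102.
Insert 53: 53 < 80 → go left; 53 > 33 → go right. Place as right child of 33.
Insert 51: 51 < 80 → go left; 51 > 33 → go right; 51 < 53 → go left. Place as left child of 53.
Insert 93: 93 > 80 → go right; 93 > 82 → go right; 93 < 102 → go left. Place as left child of 102.
Insert 65: 65 < 80 → go left; 65 > 33 → go right; 65 > 53 → go right. Place as right child of 53.
Insert 26: 26 < 80 → go left; 26 < 33 → go left. Place as left child of 33.
Insert 109: 109 > 80 → go right; 109 > 82 → go right; 109 > 102 → go right; 109 < 118 → go left. Place as left child of 118.
Insert 69: 69 < 80 → go left; 69 > 33 → go right; 69 > 53 → go right; 69 > 65 → go right. Place as right child of 65.
Insert 103: 103 > 80 → go right; 103 > 82 → go right; 103 > 102 → go right; 103 < 118 → go left; 103 < 109 → go left. Place as left child of 109.
Insert 81: 81 > 80 → go right; 81 < 82 → go left. Place as left child of 82.
Insert 59: 59 < 80 → go left; 59 > 33 → go right; 59 > 53 → go right; 59 < 65 → go left. Place as left child of 65.
Insert 37: 37 < 80 → go left; 37 > 33 → go right; 37 < 53 → go left; 37 < 51 → go left. Place as left child of 51.
Insert 23: 23 < 80 → go left; 23 < 33 → go left; 23 < 26 → go left. Place as left child of 26.
Insert 85: 85 > 80 → go right; 85 > 82 → go right; 85 < 102 → go left; 85 < 93 → go left. Place as left child of 93.
Insert 54: 54 < 80 → go left; 54 > 33 → go right; 54 > 53 → go right; 54 < 65 → go left; 54 < 59 → go left. Place as left child of 59.

26 53 81 102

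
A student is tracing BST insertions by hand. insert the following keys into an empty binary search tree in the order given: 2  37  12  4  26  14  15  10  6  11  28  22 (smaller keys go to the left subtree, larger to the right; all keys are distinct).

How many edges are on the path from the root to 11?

2: root
37: right child of 2 (depth 1)
12: left child of 37 (depth 2)
4: left child of 12 (depth 3)
26: right child of 12 (depth 3)
14: left child of 26 (depth 4)
15: right child of 14 (depth 5)
10: right child of 4 (depth 4)
6: left child of 10 (depth 5)
11: right child of 10 (depth 5)
28: right child of 26 (depth 4)
22: right child of 15 (depth 6)

Path to 11: 2 → 37 → 12 → 4 → 10 → 11, which is 5 edges.

5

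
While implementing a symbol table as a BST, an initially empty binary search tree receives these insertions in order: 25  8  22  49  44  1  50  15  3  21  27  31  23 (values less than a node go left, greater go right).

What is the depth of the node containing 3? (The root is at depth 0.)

3

25: root
8: left child of 25 (depth 1)
22: right child of 8 (depth 2)
49: right child of 25 (depth 1)
44: left child of 49 (depth 2)
1: left child of 8 (depth 2)
50: right child of 49 (depth 2)
15: left child of 22 (depth 3)
3: right child of 1 (depth 3)
21: right child of 15 (depth 4)
27: left child of 44 (depth 3)
31: right child of 27 (depth 4)
23: right child of 22 (depth 3)

Path to 3: 25 → 8 → 1 → 3, which is 3 edges.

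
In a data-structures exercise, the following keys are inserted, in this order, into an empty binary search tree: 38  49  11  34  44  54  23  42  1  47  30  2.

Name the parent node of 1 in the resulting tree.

Insert 38: tree is empty, so 38 becomes the root.
Insert 49: 49 > 38 → go right. Place as right child of 38.
Insert 11: 11 < 38 → go left. Place as left child of 38.
Insert 34: 34 < 38 → go left; 34 > 11 → go right. Place as right child of 11.
Insert 44: 44 > 38 → go right; 44 < 49 → go left. Place as left child of 49.
Insert 54: 54 > 38 → go right; 54 > 49 → go right. Place as right child of 49.
Insert 23: 23 < 38 → go left; 23 > 11 → go right; 23 < 34 → go left. Place as left child of 34.
Insert 42: 42 > 38 → go right; 42 < 49 → go left; 42 < 44 → go left. Place as left child of 44.
Insert 1: 1 < 38 → go left; 1 < 11 → go left. Place as left child of 11.
Insert 47: 47 > 38 → go right; 47 < 49 → go left; 47 > 44 → go right. Place as right child of 44.
Insert 30: 30 < 38 → go left; 30 > 11 → go right; 30 < 34 → go left; 30 > 23 → go right. Place as right child of 23.
Insert 2: 2 < 38 → go left; 2 < 11 → go left; 2 > 1 → go right. Place as right child of 1.

11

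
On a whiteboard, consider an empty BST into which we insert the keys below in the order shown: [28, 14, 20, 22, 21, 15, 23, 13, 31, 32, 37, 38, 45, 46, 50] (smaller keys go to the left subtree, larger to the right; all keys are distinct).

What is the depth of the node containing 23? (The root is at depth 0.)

4

28: root
14: left child of 28 (depth 1)
20: right child of 14 (depth 2)
22: right child of 20 (depth 3)
21: left child of 22 (depth 4)
15: left child of 20 (depth 3)
23: right child of 22 (depth 4)
13: left child of 14 (depth 2)
31: right child of 28 (depth 1)
32: right child of 31 (depth 2)
37: right child of 32 (depth 3)
38: right child of 37 (depth 4)
45: right child of 38 (depth 5)
46: right child of 45 (depth 6)
50: right child of 46 (depth 7)

Path to 23: 28 → 14 → 20 → 22 → 23, which is 4 edges.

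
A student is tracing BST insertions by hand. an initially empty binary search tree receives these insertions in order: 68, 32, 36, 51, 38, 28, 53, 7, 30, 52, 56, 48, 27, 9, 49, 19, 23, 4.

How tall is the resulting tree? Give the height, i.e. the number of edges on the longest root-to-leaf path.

7

Insert 68: tree is empty, so 68 becomes the root.
Insert 32: 32 < 68 → go left. Place as left child of 68.
Insert 36: 36 < 68 → go left; 36 > 32 → go right. Place as right child of 32.
Insert 51: 51 < 68 → go left; 51 > 32 → go right; 51 > 36 → go right. Place as right child of 36.
Insert 38: 38 < 68 → go left; 38 > 32 → go right; 38 > 36 → go right; 38 < 51 → go left. Place as left child of 51.
Insert 28: 28 < 68 → go left; 28 < 32 → go left. Place as left child of 32.
Insert 53: 53 < 68 → go left; 53 > 32 → go right; 53 > 36 → go right; 53 > 51 → go right. Place as right child of 51.
Insert 7: 7 < 68 → go left; 7 < 32 → go left; 7 < 28 → go left. Place as left child of 28.
Insert 30: 30 < 68 → go left; 30 < 32 → go left; 30 > 28 → go right. Place as right child of 28.
Insert 52: 52 < 68 → go left; 52 > 32 → go right; 52 > 36 → go right; 52 > 51 → go right; 52 < 53 → go left. Place as left child of 53.
Insert 56: 56 < 68 → go left; 56 > 32 → go right; 56 > 36 → go right; 56 > 51 → go right; 56 > 53 → go right. Place as right child of 53.
Insert 48: 48 < 68 → go left; 48 > 32 → go right; 48 > 36 → go right; 48 < 51 → go left; 48 > 38 → go right. Place as right child of 38.
Insert 27: 27 < 68 → go left; 27 < 32 → go left; 27 < 28 → go left; 27 > 7 → go right. Place as right child of 7.
Insert 9: 9 < 68 → go left; 9 < 32 → go left; 9 < 28 → go left; 9 > 7 → go right; 9 < 27 → go left. Place as left child of 27.
Insert 49: 49 < 68 → go left; 49 > 32 → go right; 49 > 36 → go right; 49 < 51 → go left; 49 > 38 → go right; 49 > 48 → go right. Place as right child of 48.
Insert 19: 19 < 68 → go left; 19 < 32 → go left; 19 < 28 → go left; 19 > 7 → go right; 19 < 27 → go left; 19 > 9 → go right. Place as right child of 9.
Insert 23: 23 < 68 → go left; 23 < 32 → go left; 23 < 28 → go left; 23 > 7 → go right; 23 < 27 → go left; 23 > 9 → go right; 23 > 19 → go right. Place as right child of 19.
Insert 4: 4 < 68 → go left; 4 < 32 → go left; 4 < 28 → go left; 4 < 7 → go left. Place as left child of 7.

The deepest node is 23 at depth 7.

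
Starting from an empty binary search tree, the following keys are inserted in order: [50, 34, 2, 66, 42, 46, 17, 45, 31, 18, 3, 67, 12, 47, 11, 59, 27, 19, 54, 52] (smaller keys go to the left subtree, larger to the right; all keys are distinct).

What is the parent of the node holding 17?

2

50: root
34: left child of 50 (depth 1)
2: left child of 34 (depth 2)
66: right child of 50 (depth 1)
42: right child of 34 (depth 2)
46: right child of 42 (depth 3)
17: right child of 2 (depth 3)
45: left child of 46 (depth 4)
31: right child of 17 (depth 4)
18: left child of 31 (depth 5)
3: left child of 17 (depth 4)
67: right child of 66 (depth 2)
12: right child of 3 (depth 5)
47: right child of 46 (depth 4)
11: left child of 12 (depth 6)
59: left child of 66 (depth 2)
27: right child of 18 (depth 6)
19: left child of 27 (depth 7)
54: left child of 59 (depth 3)
52: left child of 54 (depth 4)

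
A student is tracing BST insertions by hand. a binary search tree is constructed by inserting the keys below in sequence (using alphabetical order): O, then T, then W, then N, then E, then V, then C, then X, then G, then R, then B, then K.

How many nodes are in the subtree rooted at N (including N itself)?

6

Insert O: tree is empty, so O becomes the root.
Insert T: T > O → go right. Place as right child of O.
Insert W: W > O → go right; W > T → go right. Place as right child of T.
Insert N: N < O → go left. Place as left child of O.
Insert E: E < O → go left; E < N → go left. Place as left child of N.
Insert V: V > O → go right; V > T → go right; V < W → go left. Place as left child of W.
Insert C: C < O → go left; C < N → go left; C < E → go left. Place as left child of E.
Insert X: X > O → go right; X > T → go right; X > W → go right. Place as right child of W.
Insert G: G < O → go left; G < N → go left; G > E → go right. Place as right child of E.
Insert R: R > O → go right; R < T → go left. Place as left child of T.
Insert B: B < O → go left; B < N → go left; B < E → go left; B < C → go left. Place as left child of C.
Insert K: K < O → go left; K < N → go left; K > E → go right; K > G → go right. Place as right child of G.

Subtree rooted at N contains: N, E, C, B, G, K — 6 nodes.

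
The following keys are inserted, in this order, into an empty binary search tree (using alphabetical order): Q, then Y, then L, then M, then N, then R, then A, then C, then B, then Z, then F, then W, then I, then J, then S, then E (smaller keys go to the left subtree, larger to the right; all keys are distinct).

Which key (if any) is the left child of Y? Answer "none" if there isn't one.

Q: root
Y: right child of Q (depth 1)
L: left child of Q (depth 1)
M: right child of L (depth 2)
N: right child of M (depth 3)
R: left child of Y (depth 2)
A: left child of L (depth 2)
C: right child of A (depth 3)
B: left child of C (depth 4)
Z: right child of Y (depth 2)
F: right child of C (depth 4)
W: right child of R (depth 3)
I: right child of F (depth 5)
J: right child of I (depth 6)
S: left child of W (depth 4)
E: left child of F (depth 5)

R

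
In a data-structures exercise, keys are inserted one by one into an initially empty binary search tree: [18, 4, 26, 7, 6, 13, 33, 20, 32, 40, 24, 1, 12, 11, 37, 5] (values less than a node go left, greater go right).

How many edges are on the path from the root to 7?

2

Resulting structure (node: left, right):
  18: L=4, R=26
  4: L=1, R=7
  26: L=20, R=33
  7: L=6, R=13
  6: L=5, R=–
  13: L=12, R=–
  33: L=32, R=40
  20: L=–, R=24
  32: L=–, R=–
  40: L=37, R=–
  24: L=–, R=–
  1: L=–, R=–
  12: L=11, R=–
  11: L=–, R=–
  37: L=–, R=–
  5: L=–, R=–

Path to 7: 18 → 4 → 7, which is 2 edges.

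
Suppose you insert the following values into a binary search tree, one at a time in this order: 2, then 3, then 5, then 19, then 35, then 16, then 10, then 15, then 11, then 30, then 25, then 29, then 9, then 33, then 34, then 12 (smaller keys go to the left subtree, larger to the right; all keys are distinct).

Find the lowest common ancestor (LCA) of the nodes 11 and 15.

2: root
3: right child of 2 (depth 1)
5: right child of 3 (depth 2)
19: right child of 5 (depth 3)
35: right child of 19 (depth 4)
16: left child of 19 (depth 4)
10: left child of 16 (depth 5)
15: right child of 10 (depth 6)
11: left child of 15 (depth 7)
30: left child of 35 (depth 5)
25: left child of 30 (depth 6)
29: right child of 25 (depth 7)
9: left child of 10 (depth 6)
33: right child of 30 (depth 6)
34: right child of 33 (depth 7)
12: right child of 11 (depth 8)

Path to 11: 2 → 3 → 5 → 19 → 16 → 10 → 15 → 11
Path to 15: 2 → 3 → 5 → 19 → 16 → 10 → 15
15 lies on both paths and is an ancestor of the other node.

15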